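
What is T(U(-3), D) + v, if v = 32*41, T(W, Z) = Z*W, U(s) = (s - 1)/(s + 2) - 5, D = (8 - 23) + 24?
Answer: 1303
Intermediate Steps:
D = 9 (D = -15 + 24 = 9)
U(s) = -5 + (-1 + s)/(2 + s) (U(s) = (-1 + s)/(2 + s) - 5 = -5 + (-1 + s)/(2 + s))
T(W, Z) = W*Z
v = 1312
T(U(-3), D) + v = ((-11 - 4*(-3))/(2 - 3))*9 + 1312 = ((-11 + 12)/(-1))*9 + 1312 = -1*1*9 + 1312 = -1*9 + 1312 = -9 + 1312 = 1303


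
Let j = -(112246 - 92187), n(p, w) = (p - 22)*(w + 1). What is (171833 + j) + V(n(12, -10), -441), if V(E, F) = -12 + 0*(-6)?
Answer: 151762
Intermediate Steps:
n(p, w) = (1 + w)*(-22 + p) (n(p, w) = (-22 + p)*(1 + w) = (1 + w)*(-22 + p))
V(E, F) = -12 (V(E, F) = -12 + 0 = -12)
j = -20059 (j = -1*20059 = -20059)
(171833 + j) + V(n(12, -10), -441) = (171833 - 20059) - 12 = 151774 - 12 = 151762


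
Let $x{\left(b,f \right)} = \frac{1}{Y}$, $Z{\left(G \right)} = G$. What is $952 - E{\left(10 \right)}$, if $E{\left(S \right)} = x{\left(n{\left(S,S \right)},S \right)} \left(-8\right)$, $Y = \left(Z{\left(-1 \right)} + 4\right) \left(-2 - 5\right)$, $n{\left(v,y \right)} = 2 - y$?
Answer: $\frac{19984}{21} \approx 951.62$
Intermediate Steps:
$Y = -21$ ($Y = \left(-1 + 4\right) \left(-2 - 5\right) = 3 \left(-7\right) = -21$)
$x{\left(b,f \right)} = - \frac{1}{21}$ ($x{\left(b,f \right)} = \frac{1}{-21} = - \frac{1}{21}$)
$E{\left(S \right)} = \frac{8}{21}$ ($E{\left(S \right)} = \left(- \frac{1}{21}\right) \left(-8\right) = \frac{8}{21}$)
$952 - E{\left(10 \right)} = 952 - \frac{8}{21} = \frac{19984}{21}$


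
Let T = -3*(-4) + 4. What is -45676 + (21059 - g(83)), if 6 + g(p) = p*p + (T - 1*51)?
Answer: -31465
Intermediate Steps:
T = 16 (T = 12 + 4 = 16)
g(p) = -41 + p² (g(p) = -6 + (p*p + (16 - 1*51)) = -6 + (p² + (16 - 51)) = -6 + (p² - 35) = -6 + (-35 + p²) = -41 + p²)
-45676 + (21059 - g(83)) = -45676 + (21059 - (-41 + 83²)) = -45676 + (21059 - (-41 + 6889)) = -45676 + (21059 - 1*6848) = -45676 + (21059 - 6848) = -45676 + 14211 = -31465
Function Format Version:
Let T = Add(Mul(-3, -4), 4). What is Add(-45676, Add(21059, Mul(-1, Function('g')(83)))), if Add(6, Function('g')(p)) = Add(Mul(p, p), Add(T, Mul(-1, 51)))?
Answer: -31465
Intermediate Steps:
T = 16 (T = Add(12, 4) = 16)
Function('g')(p) = Add(-41, Pow(p, 2)) (Function('g')(p) = Add(-6, Add(Mul(p, p), Add(16, Mul(-1, 51)))) = Add(-6, Add(Pow(p, 2), Add(16, -51))) = Add(-6, Add(Pow(p, 2), -35)) = Add(-6, Add(-35, Pow(p, 2))) = Add(-41, Pow(p, 2)))
Add(-45676, Add(21059, Mul(-1, Function('g')(83)))) = Add(-45676, Add(21059, Mul(-1, Add(-41, Pow(83, 2))))) = Add(-45676, Add(21059, Mul(-1, Add(-41, 6889)))) = Add(-45676, Add(21059, Mul(-1, 6848))) = Add(-45676, Add(21059, -6848)) = Add(-45676, 14211) = -31465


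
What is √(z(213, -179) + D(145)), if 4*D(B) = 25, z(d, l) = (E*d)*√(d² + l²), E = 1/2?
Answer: √(25 + 426*√77410)/2 ≈ 172.16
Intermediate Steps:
E = ½ ≈ 0.50000
z(d, l) = d*√(d² + l²)/2 (z(d, l) = (d/2)*√(d² + l²) = d*√(d² + l²)/2)
D(B) = 25/4 (D(B) = (¼)*25 = 25/4)
√(z(213, -179) + D(145)) = √((½)*213*√(213² + (-179)²) + 25/4) = √((½)*213*√(45369 + 32041) + 25/4) = √((½)*213*√77410 + 25/4) = √(213*√77410/2 + 25/4) = √(25/4 + 213*√77410/2)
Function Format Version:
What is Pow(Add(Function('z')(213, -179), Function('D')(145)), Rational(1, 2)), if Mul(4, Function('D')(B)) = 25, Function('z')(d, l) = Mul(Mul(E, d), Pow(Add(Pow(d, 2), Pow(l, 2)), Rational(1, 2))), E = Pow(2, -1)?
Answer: Mul(Rational(1, 2), Pow(Add(25, Mul(426, Pow(77410, Rational(1, 2)))), Rational(1, 2))) ≈ 172.16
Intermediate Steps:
E = Rational(1, 2) ≈ 0.50000
Function('z')(d, l) = Mul(Rational(1, 2), d, Pow(Add(Pow(d, 2), Pow(l, 2)), Rational(1, 2))) (Function('z')(d, l) = Mul(Mul(Rational(1, 2), d), Pow(Add(Pow(d, 2), Pow(l, 2)), Rational(1, 2))) = Mul(Rational(1, 2), d, Pow(Add(Pow(d, 2), Pow(l, 2)), Rational(1, 2))))
Function('D')(B) = Rational(25, 4) (Function('D')(B) = Mul(Rational(1, 4), 25) = Rational(25, 4))
Pow(Add(Function('z')(213, -179), Function('D')(145)), Rational(1, 2)) = Pow(Add(Mul(Rational(1, 2), 213, Pow(Add(Pow(213, 2), Pow(-179, 2)), Rational(1, 2))), Rational(25, 4)), Rational(1, 2)) = Pow(Add(Mul(Rational(1, 2), 213, Pow(Add(45369, 32041), Rational(1, 2))), Rational(25, 4)), Rational(1, 2)) = Pow(Add(Mul(Rational(1, 2), 213, Pow(77410, Rational(1, 2))), Rational(25, 4)), Rational(1, 2)) = Pow(Add(Mul(Rational(213, 2), Pow(77410, Rational(1, 2))), Rational(25, 4)), Rational(1, 2)) = Pow(Add(Rational(25, 4), Mul(Rational(213, 2), Pow(77410, Rational(1, 2)))), Rational(1, 2))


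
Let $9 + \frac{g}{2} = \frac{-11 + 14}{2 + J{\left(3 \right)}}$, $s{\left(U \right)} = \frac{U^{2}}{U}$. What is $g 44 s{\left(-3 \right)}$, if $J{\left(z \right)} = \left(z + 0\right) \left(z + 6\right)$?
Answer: $\frac{68112}{29} \approx 2348.7$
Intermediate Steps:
$s{\left(U \right)} = U$
$J{\left(z \right)} = z \left(6 + z\right)$
$g = - \frac{516}{29}$ ($g = -18 + 2 \frac{-11 + 14}{2 + 3 \left(6 + 3\right)} = -18 + 2 \frac{3}{2 + 3 \cdot 9} = -18 + 2 \frac{3}{2 + 27} = -18 + 2 \cdot \frac{3}{29} = -18 + \frac{6}{29} = - \frac{516}{29} \approx -17.793$)
$g 44 s{\left(-3 \right)} = \left(- \frac{516}{29}\right) 44 \left(-3\right) = \left(- \frac{22704}{29}\right) \left(-3\right) = \frac{68112}{29}$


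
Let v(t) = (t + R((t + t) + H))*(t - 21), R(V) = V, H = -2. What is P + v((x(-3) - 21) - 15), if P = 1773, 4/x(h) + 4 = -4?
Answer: 32737/4 ≈ 8184.3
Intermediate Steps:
x(h) = -1/2 (x(h) = 4/(-4 - 4) = 4/(-8) = 4*(-1/8) = -1/2)
v(t) = (-21 + t)*(-2 + 3*t) (v(t) = (t + ((t + t) - 2))*(t - 21) = (t + (2*t - 2))*(-21 + t) = (t + (-2 + 2*t))*(-21 + t) = (-2 + 3*t)*(-21 + t) = (-21 + t)*(-2 + 3*t))
P + v((x(-3) - 21) - 15) = 1773 + (42 - 65*((-1/2 - 21) - 15) + 3*((-1/2 - 21) - 15)**2) = 1773 + (42 - 65*(-43/2 - 15) + 3*(-43/2 - 15)**2) = 1773 + (42 - 65*(-73/2) + 3*(-73/2)**2) = 1773 + (42 + 4745/2 + 3*(5329/4)) = 1773 + (42 + 4745/2 + 15987/4) = 1773 + 25645/4 = 32737/4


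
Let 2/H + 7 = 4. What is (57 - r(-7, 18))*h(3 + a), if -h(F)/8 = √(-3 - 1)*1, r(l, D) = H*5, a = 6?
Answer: -2896*I/3 ≈ -965.33*I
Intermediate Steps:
H = -⅔ (H = 2/(-7 + 4) = 2/(-3) = 2*(-⅓) = -⅔ ≈ -0.66667)
r(l, D) = -10/3 (r(l, D) = -⅔*5 = -10/3)
h(F) = -16*I (h(F) = -8*√(-3 - 1) = -8*√(-4) = -8*2*I = -16*I)
(57 - r(-7, 18))*h(3 + a) = (57 - 1*(-10/3))*(-16*I) = (57 + 10/3)*(-16*I) = 181*(-16*I)/3 = -2896*I/3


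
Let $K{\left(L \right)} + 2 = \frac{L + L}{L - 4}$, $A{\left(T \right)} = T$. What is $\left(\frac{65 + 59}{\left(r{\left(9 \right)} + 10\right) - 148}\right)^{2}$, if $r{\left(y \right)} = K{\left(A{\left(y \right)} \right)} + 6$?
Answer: $\frac{24025}{26569} \approx 0.90425$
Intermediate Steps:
$K{\left(L \right)} = -2 + \frac{2 L}{-4 + L}$ ($K{\left(L \right)} = -2 + \frac{L + L}{L - 4} = -2 + \frac{2 L}{-4 + L}$)
$r{\left(y \right)} = 6 + \frac{8}{-4 + y}$ ($r{\left(y \right)} = \frac{8}{-4 + y} + 6 = 6 + \frac{8}{-4 + y}$)
$\left(\frac{65 + 59}{\left(r{\left(9 \right)} + 10\right) - 148}\right)^{2} = \left(\frac{65 + 59}{\left(\frac{2 \left(-8 + 3 \cdot 9\right)}{-4 + 9} + 10\right) - 148}\right)^{2} = \left(\frac{124}{\left(\frac{2 \left(-8 + 27\right)}{5} + 10\right) - 148}\right)^{2} = \left(\frac{124}{\left(2 \cdot \frac{1}{5} \cdot 19 + 10\right) - 148}\right)^{2} = \left(\frac{124}{\left(\frac{38}{5} + 10\right) - 148}\right)^{2} = \left(\frac{124}{\frac{88}{5} - 148}\right)^{2} = \left(\frac{124}{- \frac{652}{5}}\right)^{2} = \left(124 \left(- \frac{5}{652}\right)\right)^{2} = \left(- \frac{155}{163}\right)^{2} = \frac{24025}{26569}$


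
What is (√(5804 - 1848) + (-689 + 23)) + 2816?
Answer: 2150 + 2*√989 ≈ 2212.9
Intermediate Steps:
(√(5804 - 1848) + (-689 + 23)) + 2816 = (√3956 - 666) + 2816 = (2*√989 - 666) + 2816 = (-666 + 2*√989) + 2816 = 2150 + 2*√989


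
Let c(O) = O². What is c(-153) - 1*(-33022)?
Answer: 56431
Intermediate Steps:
c(-153) - 1*(-33022) = (-153)² - 1*(-33022) = 23409 + 33022 = 56431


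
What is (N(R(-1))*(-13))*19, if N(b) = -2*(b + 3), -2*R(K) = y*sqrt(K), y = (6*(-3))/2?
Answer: 1482 + 2223*I ≈ 1482.0 + 2223.0*I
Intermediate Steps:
y = -9 (y = -18*1/2 = -9)
R(K) = 9*sqrt(K)/2 (R(K) = -(-9)*sqrt(K)/2 = 9*sqrt(K)/2)
N(b) = -6 - 2*b (N(b) = -2*(3 + b) = -6 - 2*b)
(N(R(-1))*(-13))*19 = ((-6 - 9*sqrt(-1))*(-13))*19 = ((-6 - 9*I)*(-13))*19 = (78 + 117*I)*19 = 1482 + 2223*I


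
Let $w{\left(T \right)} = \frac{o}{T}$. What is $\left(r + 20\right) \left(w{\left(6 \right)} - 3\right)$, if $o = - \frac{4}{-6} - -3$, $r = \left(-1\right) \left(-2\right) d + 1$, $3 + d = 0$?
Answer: $- \frac{215}{6} \approx -35.833$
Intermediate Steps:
$d = -3$ ($d = -3 + 0 = -3$)
$r = -5$ ($r = \left(-1\right) \left(-2\right) \left(-3\right) + 1 = 2 \left(-3\right) + 1 = -6 + 1 = -5$)
$o = \frac{11}{3}$ ($o = \left(-4\right) \left(- \frac{1}{6}\right) + 3 = \frac{2}{3} + 3 = \frac{11}{3} \approx 3.6667$)
$w{\left(T \right)} = \frac{11}{3 T}$
$\left(r + 20\right) \left(w{\left(6 \right)} - 3\right) = \left(-5 + 20\right) \left(\frac{11}{3 \cdot 6} - 3\right) = 15 \left(\frac{11}{3} \cdot \frac{1}{6} - 3\right) = 15 \left(\frac{11}{18} - 3\right) = 15 \left(- \frac{43}{18}\right) = - \frac{215}{6}$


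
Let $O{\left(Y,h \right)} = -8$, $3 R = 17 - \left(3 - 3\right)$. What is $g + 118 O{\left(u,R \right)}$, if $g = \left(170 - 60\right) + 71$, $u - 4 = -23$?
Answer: $-763$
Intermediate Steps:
$u = -19$ ($u = 4 - 23 = -19$)
$g = 181$ ($g = 110 + 71 = 181$)
$R = \frac{17}{3}$ ($R = \frac{17 - \left(3 - 3\right)}{3} = \frac{17 - 0}{3} = \frac{17 + 0}{3} = \frac{1}{3} \cdot 17 = \frac{17}{3} \approx 5.6667$)
$g + 118 O{\left(u,R \right)} = 181 + 118 \left(-8\right) = 181 - 944 = -763$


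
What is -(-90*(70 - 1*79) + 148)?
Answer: -958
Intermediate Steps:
-(-90*(70 - 1*79) + 148) = -(-90*(70 - 79) + 148) = -(-90*(-9) + 148) = -(810 + 148) = -1*958 = -958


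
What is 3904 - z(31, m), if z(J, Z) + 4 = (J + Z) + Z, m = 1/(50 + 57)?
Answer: 414837/107 ≈ 3877.0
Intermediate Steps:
m = 1/107 ≈ 0.0093458
z(J, Z) = -4 + J + 2*Z (z(J, Z) = -4 + ((J + Z) + Z) = -4 + (J + 2*Z) = -4 + J + 2*Z)
3904 - z(31, m) = 3904 - (-4 + 31 + 2*(1/107)) = 3904 - (-4 + 31 + 2/107) = 3904 - 1*2891/107 = 3904 - 2891/107 = 414837/107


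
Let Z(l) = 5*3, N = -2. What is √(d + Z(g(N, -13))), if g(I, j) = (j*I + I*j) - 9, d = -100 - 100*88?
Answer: I*√8885 ≈ 94.26*I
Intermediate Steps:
d = -8900 (d = -100 - 8800 = -8900)
g(I, j) = -9 + 2*I*j (g(I, j) = (I*j + I*j) - 9 = 2*I*j - 9 = -9 + 2*I*j)
Z(l) = 15
√(d + Z(g(N, -13))) = √(-8900 + 15) = √(-8885) = I*√8885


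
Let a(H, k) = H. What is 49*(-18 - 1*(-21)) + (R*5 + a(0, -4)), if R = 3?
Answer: 162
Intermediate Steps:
49*(-18 - 1*(-21)) + (R*5 + a(0, -4)) = 49*(-18 - 1*(-21)) + (3*5 + 0) = 49*(-18 + 21) + (15 + 0) = 49*3 + 15 = 147 + 15 = 162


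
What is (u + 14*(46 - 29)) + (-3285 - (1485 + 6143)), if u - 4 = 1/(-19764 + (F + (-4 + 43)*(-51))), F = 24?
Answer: -231870160/21729 ≈ -10671.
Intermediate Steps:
u = 86915/21729 (u = 4 + 1/(-19764 + (24 + (-4 + 43)*(-51))) = 4 + 1/(-19764 + (24 + 39*(-51))) = 4 + 1/(-19764 + (24 - 1989)) = 4 + 1/(-19764 - 1965) = 4 + 1/(-21729) = 4 - 1/21729 = 86915/21729 ≈ 4.0000)
(u + 14*(46 - 29)) + (-3285 - (1485 + 6143)) = (86915/21729 + 14*(46 - 29)) + (-3285 - (1485 + 6143)) = (86915/21729 + 14*17) + (-3285 - 1*7628) = (86915/21729 + 238) + (-3285 - 7628) = 5258417/21729 - 10913 = -231870160/21729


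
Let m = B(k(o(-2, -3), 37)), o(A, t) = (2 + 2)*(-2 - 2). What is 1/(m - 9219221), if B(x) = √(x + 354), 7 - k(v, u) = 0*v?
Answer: -1/9219202 ≈ -1.0847e-7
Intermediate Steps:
o(A, t) = -16 (o(A, t) = 4*(-4) = -16)
k(v, u) = 7 (k(v, u) = 7 - 0*v = 7 - 1*0 = 7 + 0 = 7)
B(x) = √(354 + x)
m = 19 (m = √(354 + 7) = √361 = 19)
1/(m - 9219221) = 1/(19 - 9219221) = 1/(-9219202) = -1/9219202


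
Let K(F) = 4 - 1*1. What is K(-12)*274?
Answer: 822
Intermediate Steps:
K(F) = 3 (K(F) = 4 - 1 = 3)
K(-12)*274 = 3*274 = 822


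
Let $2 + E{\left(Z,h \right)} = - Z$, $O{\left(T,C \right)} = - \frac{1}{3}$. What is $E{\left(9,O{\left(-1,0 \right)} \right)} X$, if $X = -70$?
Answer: $770$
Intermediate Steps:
$O{\left(T,C \right)} = - \frac{1}{3}$ ($O{\left(T,C \right)} = \left(-1\right) \frac{1}{3} = - \frac{1}{3}$)
$E{\left(Z,h \right)} = -2 - Z$
$E{\left(9,O{\left(-1,0 \right)} \right)} X = \left(-2 - 9\right) \left(-70\right) = \left(-11\right) \left(-70\right) = 770$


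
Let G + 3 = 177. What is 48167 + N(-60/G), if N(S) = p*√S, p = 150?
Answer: 48167 + 150*I*√290/29 ≈ 48167.0 + 88.083*I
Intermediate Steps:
G = 174 (G = -3 + 177 = 174)
N(S) = 150*√S
48167 + N(-60/G) = 48167 + 150*√(-60/174) = 48167 + 150*√(-60*1/174) = 48167 + 150*√(-10/29) = 48167 + 150*(I*√290/29) = 48167 + 150*I*√290/29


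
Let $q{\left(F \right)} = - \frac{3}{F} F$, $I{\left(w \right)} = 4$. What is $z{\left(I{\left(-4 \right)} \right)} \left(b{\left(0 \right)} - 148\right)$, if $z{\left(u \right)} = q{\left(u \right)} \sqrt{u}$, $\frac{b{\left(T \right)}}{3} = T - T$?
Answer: $888$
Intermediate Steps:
$q{\left(F \right)} = -3$
$b{\left(T \right)} = 0$ ($b{\left(T \right)} = 3 \left(T - T\right) = 3 \cdot 0 = 0$)
$z{\left(u \right)} = - 3 \sqrt{u}$
$z{\left(I{\left(-4 \right)} \right)} \left(b{\left(0 \right)} - 148\right) = - 3 \sqrt{4} \left(0 - 148\right) = \left(-3\right) 2 \left(-148\right) = \left(-6\right) \left(-148\right) = 888$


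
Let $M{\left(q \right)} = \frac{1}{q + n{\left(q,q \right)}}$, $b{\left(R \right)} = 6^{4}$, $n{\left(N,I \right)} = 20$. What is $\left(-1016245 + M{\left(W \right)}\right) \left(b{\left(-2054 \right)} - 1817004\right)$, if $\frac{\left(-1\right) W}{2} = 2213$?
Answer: $\frac{4064984801649234}{2203} \approx 1.8452 \cdot 10^{12}$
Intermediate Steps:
$W = -4426$ ($W = \left(-2\right) 2213 = -4426$)
$b{\left(R \right)} = 1296$
$M{\left(q \right)} = \frac{1}{20 + q}$ ($M{\left(q \right)} = \frac{1}{q + 20} = \frac{1}{20 + q}$)
$\left(-1016245 + M{\left(W \right)}\right) \left(b{\left(-2054 \right)} - 1817004\right) = \left(-1016245 + \frac{1}{20 - 4426}\right) \left(1296 - 1817004\right) = \left(-1016245 + \frac{1}{-4406}\right) \left(1296 - 1817004\right) = \left(-1016245 - \frac{1}{4406}\right) \left(-1815708\right) = \left(- \frac{4477575471}{4406}\right) \left(-1815708\right) = \frac{4064984801649234}{2203}$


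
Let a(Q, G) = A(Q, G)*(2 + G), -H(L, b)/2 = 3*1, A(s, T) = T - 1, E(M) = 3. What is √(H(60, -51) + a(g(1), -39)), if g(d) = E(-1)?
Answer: √1474 ≈ 38.393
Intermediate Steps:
A(s, T) = -1 + T
H(L, b) = -6
g(d) = 3
a(Q, G) = (-1 + G)*(2 + G)
√(H(60, -51) + a(g(1), -39)) = √(-6 + (-1 - 39)*(2 - 39)) = √(-6 - 40*(-37)) = √(-6 + 1480) = √1474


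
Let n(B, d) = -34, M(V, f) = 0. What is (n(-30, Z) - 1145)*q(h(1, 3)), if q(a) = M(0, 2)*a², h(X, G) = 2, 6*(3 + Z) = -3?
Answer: 0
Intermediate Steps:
Z = -7/2 (Z = -3 + (⅙)*(-3) = -3 - ½ = -7/2 ≈ -3.5000)
q(a) = 0 (q(a) = 0*a² = 0)
(n(-30, Z) - 1145)*q(h(1, 3)) = (-34 - 1145)*0 = -1179*0 = 0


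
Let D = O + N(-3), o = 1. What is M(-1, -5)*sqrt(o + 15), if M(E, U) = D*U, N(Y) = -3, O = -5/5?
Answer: 80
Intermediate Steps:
O = -1 (O = -5*1/5 = -1)
D = -4 (D = -1 - 3 = -4)
M(E, U) = -4*U
M(-1, -5)*sqrt(o + 15) = (-4*(-5))*sqrt(1 + 15) = 20*sqrt(16) = 20*4 = 80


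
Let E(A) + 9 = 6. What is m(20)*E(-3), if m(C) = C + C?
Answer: -120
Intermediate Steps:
m(C) = 2*C
E(A) = -3 (E(A) = -9 + 6 = -3)
m(20)*E(-3) = (2*20)*(-3) = 40*(-3) = -120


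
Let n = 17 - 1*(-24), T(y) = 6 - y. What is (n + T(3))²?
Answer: 1936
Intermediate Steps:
n = 41 (n = 17 + 24 = 41)
(n + T(3))² = (41 + (6 - 1*3))² = (41 + (6 - 3))² = (41 + 3)² = 44² = 1936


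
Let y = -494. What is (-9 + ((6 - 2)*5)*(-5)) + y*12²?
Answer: -71245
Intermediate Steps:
(-9 + ((6 - 2)*5)*(-5)) + y*12² = (-9 + ((6 - 2)*5)*(-5)) - 494*12² = (-9 + (4*5)*(-5)) - 494*144 = (-9 + 20*(-5)) - 71136 = (-9 - 100) - 71136 = -109 - 71136 = -71245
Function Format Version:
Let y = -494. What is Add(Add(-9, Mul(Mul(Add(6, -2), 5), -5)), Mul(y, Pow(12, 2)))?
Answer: -71245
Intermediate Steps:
Add(Add(-9, Mul(Mul(Add(6, -2), 5), -5)), Mul(y, Pow(12, 2))) = Add(Add(-9, Mul(Mul(Add(6, -2), 5), -5)), Mul(-494, Pow(12, 2))) = Add(Add(-9, Mul(Mul(4, 5), -5)), Mul(-494, 144)) = Add(Add(-9, Mul(20, -5)), -71136) = Add(Add(-9, -100), -71136) = Add(-109, -71136) = -71245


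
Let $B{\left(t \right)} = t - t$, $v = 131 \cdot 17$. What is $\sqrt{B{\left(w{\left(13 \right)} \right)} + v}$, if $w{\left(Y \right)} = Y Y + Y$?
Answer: $\sqrt{2227} \approx 47.191$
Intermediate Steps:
$w{\left(Y \right)} = Y + Y^{2}$ ($w{\left(Y \right)} = Y^{2} + Y = Y + Y^{2}$)
$v = 2227$
$B{\left(t \right)} = 0$
$\sqrt{B{\left(w{\left(13 \right)} \right)} + v} = \sqrt{0 + 2227} = \sqrt{2227}$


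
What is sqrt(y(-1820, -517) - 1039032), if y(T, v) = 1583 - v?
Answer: 34*I*sqrt(897) ≈ 1018.3*I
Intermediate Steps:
sqrt(y(-1820, -517) - 1039032) = sqrt((1583 - 1*(-517)) - 1039032) = sqrt((1583 + 517) - 1039032) = sqrt(2100 - 1039032) = sqrt(-1036932) = 34*I*sqrt(897)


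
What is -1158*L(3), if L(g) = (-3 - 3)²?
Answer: -41688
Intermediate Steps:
L(g) = 36 (L(g) = (-6)² = 36)
-1158*L(3) = -1158*36 = -41688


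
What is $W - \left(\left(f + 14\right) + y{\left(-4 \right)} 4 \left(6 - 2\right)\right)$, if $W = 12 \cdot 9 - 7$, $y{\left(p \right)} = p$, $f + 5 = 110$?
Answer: $46$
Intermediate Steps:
$f = 105$ ($f = -5 + 110 = 105$)
$W = 101$ ($W = 108 - 7 = 101$)
$W - \left(\left(f + 14\right) + y{\left(-4 \right)} 4 \left(6 - 2\right)\right) = 101 - \left(\left(105 + 14\right) + \left(-4\right) 4 \left(6 - 2\right)\right) = 101 - \left(119 - 16 \left(6 - 2\right)\right) = 101 - \left(119 - 64\right) = 101 - 55 = 46$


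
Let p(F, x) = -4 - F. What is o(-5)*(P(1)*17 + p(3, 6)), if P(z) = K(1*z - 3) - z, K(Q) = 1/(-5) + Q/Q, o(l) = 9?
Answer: -468/5 ≈ -93.600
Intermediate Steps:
K(Q) = 4/5 (K(Q) = 1*(-1/5) + 1 = -1/5 + 1 = 4/5)
P(z) = 4/5 - z
o(-5)*(P(1)*17 + p(3, 6)) = 9*((4/5 - 1*1)*17 + (-4 - 1*3)) = 9*((4/5 - 1)*17 + (-4 - 3)) = 9*(-1/5*17 - 7) = 9*(-17/5 - 7) = 9*(-52/5) = -468/5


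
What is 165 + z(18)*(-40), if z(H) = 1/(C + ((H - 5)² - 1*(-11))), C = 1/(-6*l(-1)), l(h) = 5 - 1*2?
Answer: 533715/3239 ≈ 164.78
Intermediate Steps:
l(h) = 3 (l(h) = 5 - 2 = 3)
C = -1/18 (C = 1/(-6*3) = 1/(-18) = -1/18 ≈ -0.055556)
z(H) = 1/(197/18 + (-5 + H)²) (z(H) = 1/(-1/18 + ((H - 5)² - 1*(-11))) = 1/(-1/18 + ((-5 + H)² + 11)) = 1/(-1/18 + (11 + (-5 + H)²)) = 1/(197/18 + (-5 + H)²))
165 + z(18)*(-40) = 165 + (18/(197 + 18*(-5 + 18)²))*(-40) = 165 + (18/(197 + 18*13²))*(-40) = 165 + (18/(197 + 18*169))*(-40) = 165 + (18/(197 + 3042))*(-40) = 165 + (18/3239)*(-40) = 165 - 720/3239 = 533715/3239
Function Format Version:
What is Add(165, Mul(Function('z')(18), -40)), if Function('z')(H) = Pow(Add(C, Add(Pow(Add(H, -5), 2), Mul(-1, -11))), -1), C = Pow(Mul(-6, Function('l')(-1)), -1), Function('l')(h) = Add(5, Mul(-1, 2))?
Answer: Rational(533715, 3239) ≈ 164.78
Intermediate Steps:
Function('l')(h) = 3 (Function('l')(h) = Add(5, -2) = 3)
C = Rational(-1, 18) (C = Pow(Mul(-6, 3), -1) = Pow(-18, -1) = Rational(-1, 18) ≈ -0.055556)
Function('z')(H) = Pow(Add(Rational(197, 18), Pow(Add(-5, H), 2)), -1) (Function('z')(H) = Pow(Add(Rational(-1, 18), Add(Pow(Add(H, -5), 2), Mul(-1, -11))), -1) = Pow(Add(Rational(-1, 18), Add(Pow(Add(-5, H), 2), 11)), -1) = Pow(Add(Rational(-1, 18), Add(11, Pow(Add(-5, H), 2))), -1) = Pow(Add(Rational(197, 18), Pow(Add(-5, H), 2)), -1))
Add(165, Mul(Function('z')(18), -40)) = Add(165, Mul(Mul(18, Pow(Add(197, Mul(18, Pow(Add(-5, 18), 2))), -1)), -40)) = Add(165, Mul(Mul(18, Pow(Add(197, Mul(18, Pow(13, 2))), -1)), -40)) = Add(165, Mul(Mul(18, Pow(Add(197, Mul(18, 169)), -1)), -40)) = Add(165, Mul(Mul(18, Pow(Add(197, 3042), -1)), -40)) = Add(165, Mul(Mul(18, Pow(3239, -1)), -40)) = Add(165, Mul(Mul(18, Rational(1, 3239)), -40)) = Add(165, Mul(Rational(18, 3239), -40)) = Add(165, Rational(-720, 3239)) = Rational(533715, 3239)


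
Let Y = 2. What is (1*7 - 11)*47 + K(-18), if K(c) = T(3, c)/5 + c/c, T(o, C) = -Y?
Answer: -937/5 ≈ -187.40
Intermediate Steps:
T(o, C) = -2 (T(o, C) = -1*2 = -2)
K(c) = ⅗ (K(c) = -2/5 + c/c = -2*⅕ + 1 = -⅖ + 1 = ⅗)
(1*7 - 11)*47 + K(-18) = (1*7 - 11)*47 + ⅗ = (7 - 11)*47 + ⅗ = -4*47 + ⅗ = -188 + ⅗ = -937/5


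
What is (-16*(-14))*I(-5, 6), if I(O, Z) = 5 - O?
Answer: 2240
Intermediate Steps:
(-16*(-14))*I(-5, 6) = (-16*(-14))*(5 - 1*(-5)) = 224*(5 + 5) = 224*10 = 2240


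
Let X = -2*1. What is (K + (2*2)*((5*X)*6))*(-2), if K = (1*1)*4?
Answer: 472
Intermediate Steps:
X = -2
K = 4 (K = 1*4 = 4)
(K + (2*2)*((5*X)*6))*(-2) = (4 + (2*2)*((5*(-2))*6))*(-2) = (4 + 4*(-10*6))*(-2) = (4 + 4*(-60))*(-2) = (4 - 240)*(-2) = -236*(-2) = 472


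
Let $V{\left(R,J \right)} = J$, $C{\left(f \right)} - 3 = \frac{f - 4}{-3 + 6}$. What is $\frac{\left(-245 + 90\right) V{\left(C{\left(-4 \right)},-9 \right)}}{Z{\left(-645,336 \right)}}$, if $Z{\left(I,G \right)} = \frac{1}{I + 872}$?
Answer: $316665$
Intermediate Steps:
$C{\left(f \right)} = \frac{5}{3} + \frac{f}{3}$ ($C{\left(f \right)} = 3 + \frac{f - 4}{-3 + 6} = 3 + \frac{-4 + f}{3} = 3 + \left(-4 + f\right) \frac{1}{3} = 3 + \left(- \frac{4}{3} + \frac{f}{3}\right) = \frac{5}{3} + \frac{f}{3}$)
$Z{\left(I,G \right)} = \frac{1}{872 + I}$
$\frac{\left(-245 + 90\right) V{\left(C{\left(-4 \right)},-9 \right)}}{Z{\left(-645,336 \right)}} = \frac{\left(-245 + 90\right) \left(-9\right)}{\frac{1}{872 - 645}} = \frac{\left(-155\right) \left(-9\right)}{\frac{1}{227}} = 1395 \frac{1}{\frac{1}{227}} = 1395 \cdot 227 = 316665$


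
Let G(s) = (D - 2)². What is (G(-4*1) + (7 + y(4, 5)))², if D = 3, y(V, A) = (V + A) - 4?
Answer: 169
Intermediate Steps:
y(V, A) = -4 + A + V (y(V, A) = (A + V) - 4 = -4 + A + V)
G(s) = 1 (G(s) = (3 - 2)² = 1² = 1)
(G(-4*1) + (7 + y(4, 5)))² = (1 + (7 + (-4 + 5 + 4)))² = (1 + (7 + 5))² = (1 + 12)² = 13² = 169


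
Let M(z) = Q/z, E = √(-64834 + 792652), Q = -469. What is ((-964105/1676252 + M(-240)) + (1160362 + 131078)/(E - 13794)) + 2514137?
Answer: 7987820402670337615561/3177278975157360 - 215240*√727818/31591103 ≈ 2.5140e+6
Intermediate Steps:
E = √727818 ≈ 853.12
M(z) = -469/z
((-964105/1676252 + M(-240)) + (1160362 + 131078)/(E - 13794)) + 2514137 = ((-964105/1676252 - 469/(-240)) + (1160362 + 131078)/(√727818 - 13794)) + 2514137 = ((-964105*1/1676252 - 469*(-1/240)) + 1291440/(-13794 + √727818)) + 2514137 = ((-964105/1676252 + 469/240) + 1291440/(-13794 + √727818)) + 2514137 = (138694247/100575120 + 1291440/(-13794 + √727818)) + 2514137 = 252859769165687/100575120 + 1291440/(-13794 + √727818)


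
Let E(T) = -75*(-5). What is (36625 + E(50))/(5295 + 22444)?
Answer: 37000/27739 ≈ 1.3339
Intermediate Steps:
E(T) = 375
(36625 + E(50))/(5295 + 22444) = (36625 + 375)/(5295 + 22444) = 37000/27739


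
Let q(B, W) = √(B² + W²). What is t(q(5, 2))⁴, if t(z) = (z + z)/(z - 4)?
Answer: 13456/(4 - √29)⁴ ≈ 3655.2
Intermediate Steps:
t(z) = 2*z/(-4 + z) (t(z) = (2*z)/(-4 + z) = 2*z/(-4 + z))
t(q(5, 2))⁴ = (2*√(5² + 2²)/(-4 + √(5² + 2²)))⁴ = (2*√(25 + 4)/(-4 + √(25 + 4)))⁴ = (2*√29/(-4 + √29))⁴ = 13456/(-4 + √29)⁴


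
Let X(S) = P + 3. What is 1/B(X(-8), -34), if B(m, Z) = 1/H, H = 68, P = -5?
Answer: 68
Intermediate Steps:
X(S) = -2 (X(S) = -5 + 3 = -2)
B(m, Z) = 1/68
1/B(X(-8), -34) = 1/(1/68) = 68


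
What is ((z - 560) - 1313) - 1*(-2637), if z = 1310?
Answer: 2074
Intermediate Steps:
((z - 560) - 1313) - 1*(-2637) = ((1310 - 560) - 1313) - 1*(-2637) = (750 - 1313) + 2637 = -563 + 2637 = 2074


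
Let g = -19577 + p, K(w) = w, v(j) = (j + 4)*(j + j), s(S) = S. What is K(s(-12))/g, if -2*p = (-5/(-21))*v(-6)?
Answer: 84/137059 ≈ 0.00061287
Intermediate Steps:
v(j) = 2*j*(4 + j) (v(j) = (4 + j)*(2*j) = 2*j*(4 + j))
p = -20/7 (p = --5/(-21)*2*(-6)*(4 - 6)/2 = -(-1/21*(-5))*2*(-6)*(-2)/2 = -5*24/42 = -1/2*40/7 = -20/7 ≈ -2.8571)
g = -137059/7 (g = -19577 - 20/7 = -137059/7 ≈ -19580.)
K(s(-12))/g = -12/(-137059/7) = -12*(-7/137059) = 84/137059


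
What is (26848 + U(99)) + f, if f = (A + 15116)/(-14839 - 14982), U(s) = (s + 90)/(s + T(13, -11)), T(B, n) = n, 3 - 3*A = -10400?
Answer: 19216312121/715704 ≈ 26850.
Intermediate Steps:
A = 10403/3 (A = 1 - ⅓*(-10400) = 1 + 10400/3 = 10403/3 ≈ 3467.7)
U(s) = (90 + s)/(-11 + s) (U(s) = (s + 90)/(s - 11) = (90 + s)/(-11 + s))
f = -55751/89463 (f = (10403/3 + 15116)/(-14839 - 14982) = (55751/3)/(-29821) = (55751/3)*(-1/29821) = -55751/89463 ≈ -0.62317)
(26848 + U(99)) + f = (26848 + (90 + 99)/(-11 + 99)) - 55751/89463 = (26848 + 189/88) - 55751/89463 = 2362813/88 - 55751/89463 = 19216312121/715704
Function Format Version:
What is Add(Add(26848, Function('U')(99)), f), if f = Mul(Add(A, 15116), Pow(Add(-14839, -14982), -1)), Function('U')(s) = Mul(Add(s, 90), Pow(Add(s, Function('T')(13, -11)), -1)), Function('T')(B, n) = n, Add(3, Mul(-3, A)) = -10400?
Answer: Rational(19216312121, 715704) ≈ 26850.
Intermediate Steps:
A = Rational(10403, 3) (A = Add(1, Mul(Rational(-1, 3), -10400)) = Add(1, Rational(10400, 3)) = Rational(10403, 3) ≈ 3467.7)
Function('U')(s) = Mul(Pow(Add(-11, s), -1), Add(90, s)) (Function('U')(s) = Mul(Add(s, 90), Pow(Add(s, -11), -1)) = Mul(Add(90, s), Pow(Add(-11, s), -1)) = Mul(Pow(Add(-11, s), -1), Add(90, s)))
f = Rational(-55751, 89463) (f = Mul(Add(Rational(10403, 3), 15116), Pow(Add(-14839, -14982), -1)) = Mul(Rational(55751, 3), Pow(-29821, -1)) = Mul(Rational(55751, 3), Rational(-1, 29821)) = Rational(-55751, 89463) ≈ -0.62317)
Add(Add(26848, Function('U')(99)), f) = Add(Add(26848, Mul(Pow(Add(-11, 99), -1), Add(90, 99))), Rational(-55751, 89463)) = Add(Add(26848, Mul(Pow(88, -1), 189)), Rational(-55751, 89463)) = Add(Add(26848, Mul(Rational(1, 88), 189)), Rational(-55751, 89463)) = Add(Add(26848, Rational(189, 88)), Rational(-55751, 89463)) = Add(Rational(2362813, 88), Rational(-55751, 89463)) = Rational(19216312121, 715704)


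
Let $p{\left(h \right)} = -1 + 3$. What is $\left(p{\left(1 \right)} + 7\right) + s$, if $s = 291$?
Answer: $300$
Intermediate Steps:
$p{\left(h \right)} = 2$
$\left(p{\left(1 \right)} + 7\right) + s = \left(2 + 7\right) + 291 = 9 + 291 = 300$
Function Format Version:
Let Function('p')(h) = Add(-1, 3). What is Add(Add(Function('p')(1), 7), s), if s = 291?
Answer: 300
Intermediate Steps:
Function('p')(h) = 2
Add(Add(Function('p')(1), 7), s) = Add(Add(2, 7), 291) = Add(9, 291) = 300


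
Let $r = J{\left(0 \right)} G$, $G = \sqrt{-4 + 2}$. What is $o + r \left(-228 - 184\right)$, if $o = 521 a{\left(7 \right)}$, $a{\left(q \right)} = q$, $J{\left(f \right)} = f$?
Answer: $3647$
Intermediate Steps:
$G = i \sqrt{2}$ ($G = \sqrt{-2} = i \sqrt{2} \approx 1.4142 i$)
$r = 0$ ($r = 0 i \sqrt{2} = 0$)
$o = 3647$ ($o = 521 \cdot 7 = 3647$)
$o + r \left(-228 - 184\right) = 3647 + 0 \left(-228 - 184\right) = 3647 + 0 \left(-412\right) = 3647 + 0 = 3647$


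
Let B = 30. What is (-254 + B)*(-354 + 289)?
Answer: 14560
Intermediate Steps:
(-254 + B)*(-354 + 289) = (-254 + 30)*(-354 + 289) = -224*(-65) = 14560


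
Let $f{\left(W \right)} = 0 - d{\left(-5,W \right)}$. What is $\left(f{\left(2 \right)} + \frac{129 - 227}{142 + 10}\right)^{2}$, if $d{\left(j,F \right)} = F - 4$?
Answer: $\frac{10609}{5776} \approx 1.8367$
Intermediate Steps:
$d{\left(j,F \right)} = -4 + F$
$f{\left(W \right)} = 4 - W$ ($f{\left(W \right)} = 0 - \left(-4 + W\right) = 4 - W$)
$\left(f{\left(2 \right)} + \frac{129 - 227}{142 + 10}\right)^{2} = \left(\left(4 - 2\right) + \frac{129 - 227}{142 + 10}\right)^{2} = \left(\left(4 - 2\right) - \frac{98}{152}\right)^{2} = \left(2 - \frac{49}{76}\right)^{2} = \left(\frac{103}{76}\right)^{2} = \frac{10609}{5776}$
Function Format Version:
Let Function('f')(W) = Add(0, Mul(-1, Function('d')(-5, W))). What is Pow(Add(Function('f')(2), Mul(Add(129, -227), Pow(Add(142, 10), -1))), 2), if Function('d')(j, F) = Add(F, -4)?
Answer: Rational(10609, 5776) ≈ 1.8367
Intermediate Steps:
Function('d')(j, F) = Add(-4, F)
Function('f')(W) = Add(4, Mul(-1, W)) (Function('f')(W) = Add(0, Mul(-1, Add(-4, W))) = Add(0, Add(4, Mul(-1, W))) = Add(4, Mul(-1, W)))
Pow(Add(Function('f')(2), Mul(Add(129, -227), Pow(Add(142, 10), -1))), 2) = Pow(Add(Add(4, Mul(-1, 2)), Mul(Add(129, -227), Pow(Add(142, 10), -1))), 2) = Pow(Add(Add(4, -2), Mul(-98, Pow(152, -1))), 2) = Pow(Add(2, Mul(-98, Rational(1, 152))), 2) = Pow(Add(2, Rational(-49, 76)), 2) = Pow(Rational(103, 76), 2) = Rational(10609, 5776)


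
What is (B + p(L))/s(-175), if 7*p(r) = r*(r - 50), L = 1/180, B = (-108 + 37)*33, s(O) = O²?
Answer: -531401399/6945750000 ≈ -0.076507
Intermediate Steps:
B = -2343 (B = -71*33 = -2343)
L = 1/180 ≈ 0.0055556
p(r) = r*(-50 + r)/7 (p(r) = (r*(r - 50))/7 = (r*(-50 + r))/7 = r*(-50 + r)/7)
(B + p(L))/s(-175) = (-2343 + (⅐)*(1/180)*(-50 + 1/180))/((-175)²) = (-2343 + (⅐)*(1/180)*(-8999/180))/30625 = (-2343 - 8999/226800)*(1/30625) = -531401399/226800*1/30625 = -531401399/6945750000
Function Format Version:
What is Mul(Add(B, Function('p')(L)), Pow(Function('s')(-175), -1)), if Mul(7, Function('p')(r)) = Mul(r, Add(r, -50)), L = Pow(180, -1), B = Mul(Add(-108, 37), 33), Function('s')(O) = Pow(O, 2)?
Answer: Rational(-531401399, 6945750000) ≈ -0.076507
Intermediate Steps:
B = -2343 (B = Mul(-71, 33) = -2343)
L = Rational(1, 180) ≈ 0.0055556
Function('p')(r) = Mul(Rational(1, 7), r, Add(-50, r)) (Function('p')(r) = Mul(Rational(1, 7), Mul(r, Add(r, -50))) = Mul(Rational(1, 7), Mul(r, Add(-50, r))) = Mul(Rational(1, 7), r, Add(-50, r)))
Mul(Add(B, Function('p')(L)), Pow(Function('s')(-175), -1)) = Mul(Add(-2343, Mul(Rational(1, 7), Rational(1, 180), Add(-50, Rational(1, 180)))), Pow(Pow(-175, 2), -1)) = Mul(Add(-2343, Mul(Rational(1, 7), Rational(1, 180), Rational(-8999, 180))), Pow(30625, -1)) = Mul(Add(-2343, Rational(-8999, 226800)), Rational(1, 30625)) = Mul(Rational(-531401399, 226800), Rational(1, 30625)) = Rational(-531401399, 6945750000)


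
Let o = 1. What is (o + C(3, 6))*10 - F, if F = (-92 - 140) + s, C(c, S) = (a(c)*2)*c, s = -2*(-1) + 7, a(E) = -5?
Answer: -67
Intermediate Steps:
s = 9 (s = 2 + 7 = 9)
C(c, S) = -10*c (C(c, S) = (-5*2)*c = -10*c)
F = -223 (F = (-92 - 140) + 9 = -232 + 9 = -223)
(o + C(3, 6))*10 - F = (1 - 10*3)*10 - 1*(-223) = (1 - 30)*10 + 223 = -29*10 + 223 = -290 + 223 = -67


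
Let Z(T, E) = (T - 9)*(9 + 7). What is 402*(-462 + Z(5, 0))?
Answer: -211452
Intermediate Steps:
Z(T, E) = -144 + 16*T (Z(T, E) = (-9 + T)*16 = -144 + 16*T)
402*(-462 + Z(5, 0)) = 402*(-462 + (-144 + 16*5)) = 402*(-462 + (-144 + 80)) = 402*(-462 - 64) = 402*(-526) = -211452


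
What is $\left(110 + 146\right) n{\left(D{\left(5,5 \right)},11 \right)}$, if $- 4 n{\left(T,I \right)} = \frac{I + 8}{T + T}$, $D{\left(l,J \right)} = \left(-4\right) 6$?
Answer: $\frac{76}{3} \approx 25.333$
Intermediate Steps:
$D{\left(l,J \right)} = -24$
$n{\left(T,I \right)} = - \frac{8 + I}{8 T}$ ($n{\left(T,I \right)} = - \frac{\left(I + 8\right) \frac{1}{T + T}}{4} = - \frac{\left(8 + I\right) \frac{1}{2 T}}{4} = - \frac{\frac{1}{2} \frac{1}{T} \left(8 + I\right)}{4} = - \frac{8 + I}{8 T}$)
$\left(110 + 146\right) n{\left(D{\left(5,5 \right)},11 \right)} = \left(110 + 146\right) \frac{-8 - 11}{8 \left(-24\right)} = 256 \cdot \frac{1}{8} \left(- \frac{1}{24}\right) \left(-8 - 11\right) = 256 \cdot \frac{1}{8} \left(- \frac{1}{24}\right) \left(-19\right) = 256 \cdot \frac{19}{192} = \frac{76}{3}$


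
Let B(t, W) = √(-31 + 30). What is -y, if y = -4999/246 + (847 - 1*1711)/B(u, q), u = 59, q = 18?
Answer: 4999/246 - 864*I ≈ 20.321 - 864.0*I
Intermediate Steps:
B(t, W) = I (B(t, W) = √(-1) = I)
y = -4999/246 + 864*I (y = -4999/246 + (847 - 1*1711)/I = -4999*1/246 + (847 - 1711)*(-I) = -4999/246 - (-864)*I = -4999/246 + 864*I ≈ -20.321 + 864.0*I)
-y = -(-4999/246 + 864*I) = 4999/246 - 864*I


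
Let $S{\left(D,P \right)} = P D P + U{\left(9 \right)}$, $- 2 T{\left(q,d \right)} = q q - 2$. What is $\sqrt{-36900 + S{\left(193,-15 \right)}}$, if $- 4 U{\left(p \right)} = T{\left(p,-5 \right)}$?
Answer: $\frac{\sqrt{104558}}{4} \approx 80.839$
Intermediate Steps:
$T{\left(q,d \right)} = 1 - \frac{q^{2}}{2}$ ($T{\left(q,d \right)} = - \frac{q q - 2}{2} = - \frac{q^{2} - 2}{2} = - \frac{-2 + q^{2}}{2} = 1 - \frac{q^{2}}{2}$)
$U{\left(p \right)} = - \frac{1}{4} + \frac{p^{2}}{8}$ ($U{\left(p \right)} = - \frac{1 - \frac{p^{2}}{2}}{4} = - \frac{1}{4} + \frac{p^{2}}{8}$)
$S{\left(D,P \right)} = \frac{79}{8} + D P^{2}$ ($S{\left(D,P \right)} = P D P - \left(\frac{1}{4} - \frac{9^{2}}{8}\right) = D P P + \left(- \frac{1}{4} + \frac{1}{8} \cdot 81\right) = D P^{2} + \left(- \frac{1}{4} + \frac{81}{8}\right) = D P^{2} + \frac{79}{8} = \frac{79}{8} + D P^{2}$)
$\sqrt{-36900 + S{\left(193,-15 \right)}} = \sqrt{-36900 + \left(\frac{79}{8} + 193 \left(-15\right)^{2}\right)} = \sqrt{-36900 + \left(\frac{79}{8} + 193 \cdot 225\right)} = \sqrt{-36900 + \left(\frac{79}{8} + 43425\right)} = \sqrt{-36900 + \frac{347479}{8}} = \sqrt{\frac{52279}{8}} = \frac{\sqrt{104558}}{4}$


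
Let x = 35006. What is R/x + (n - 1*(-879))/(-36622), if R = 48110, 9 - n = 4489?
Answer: 943970513/640994866 ≈ 1.4727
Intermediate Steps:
n = -4480 (n = 9 - 1*4489 = 9 - 4489 = -4480)
R/x + (n - 1*(-879))/(-36622) = 48110/35006 + (-4480 - 1*(-879))/(-36622) = 48110*(1/35006) + (-4480 + 879)*(-1/36622) = 24055/17503 - 3601*(-1/36622) = 24055/17503 + 3601/36622 = 943970513/640994866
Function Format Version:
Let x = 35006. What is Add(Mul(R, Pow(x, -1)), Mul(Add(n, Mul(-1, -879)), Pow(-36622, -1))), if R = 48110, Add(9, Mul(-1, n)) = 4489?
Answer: Rational(943970513, 640994866) ≈ 1.4727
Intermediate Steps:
n = -4480 (n = Add(9, Mul(-1, 4489)) = Add(9, -4489) = -4480)
Add(Mul(R, Pow(x, -1)), Mul(Add(n, Mul(-1, -879)), Pow(-36622, -1))) = Add(Mul(48110, Pow(35006, -1)), Mul(Add(-4480, Mul(-1, -879)), Pow(-36622, -1))) = Add(Mul(48110, Rational(1, 35006)), Mul(Add(-4480, 879), Rational(-1, 36622))) = Add(Rational(24055, 17503), Mul(-3601, Rational(-1, 36622))) = Add(Rational(24055, 17503), Rational(3601, 36622)) = Rational(943970513, 640994866)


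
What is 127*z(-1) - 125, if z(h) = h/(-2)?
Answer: -123/2 ≈ -61.500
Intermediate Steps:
z(h) = -h/2 (z(h) = h*(-1/2) = -h/2)
127*z(-1) - 125 = 127*(-1/2*(-1)) - 125 = 127*(1/2) - 125 = 127/2 - 125 = -123/2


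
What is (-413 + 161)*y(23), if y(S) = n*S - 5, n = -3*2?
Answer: 36036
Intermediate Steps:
n = -6
y(S) = -5 - 6*S (y(S) = -6*S - 5 = -5 - 6*S)
(-413 + 161)*y(23) = (-413 + 161)*(-5 - 6*23) = -252*(-5 - 138) = -252*(-143) = 36036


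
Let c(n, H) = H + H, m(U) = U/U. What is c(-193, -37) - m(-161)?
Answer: -75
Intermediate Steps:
m(U) = 1
c(n, H) = 2*H
c(-193, -37) - m(-161) = 2*(-37) - 1*1 = -74 - 1 = -75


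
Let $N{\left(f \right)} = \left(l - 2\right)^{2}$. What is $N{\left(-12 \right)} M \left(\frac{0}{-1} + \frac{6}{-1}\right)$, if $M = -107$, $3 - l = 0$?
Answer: $642$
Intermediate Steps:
$l = 3$ ($l = 3 - 0 = 3 + 0 = 3$)
$N{\left(f \right)} = 1$ ($N{\left(f \right)} = \left(3 - 2\right)^{2} = 1^{2} = 1$)
$N{\left(-12 \right)} M \left(\frac{0}{-1} + \frac{6}{-1}\right) = 1 \left(- 107 \left(\frac{0}{-1} + \frac{6}{-1}\right)\right) = 1 \left(- 107 \left(0 \left(-1\right) + 6 \left(-1\right)\right)\right) = 1 \left(- 107 \left(0 - 6\right)\right) = 1 \left(\left(-107\right) \left(-6\right)\right) = 1 \cdot 642 = 642$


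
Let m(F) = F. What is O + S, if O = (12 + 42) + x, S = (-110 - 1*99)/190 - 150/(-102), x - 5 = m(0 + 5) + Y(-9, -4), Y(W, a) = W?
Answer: 9413/170 ≈ 55.371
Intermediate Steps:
x = 1 (x = 5 + ((0 + 5) - 9) = 5 + (5 - 9) = 5 - 4 = 1)
S = 63/170 (S = (-110 - 99)*(1/190) - 150*(-1/102) = -209*1/190 + 25/17 = -11/10 + 25/17 = 63/170 ≈ 0.37059)
O = 55 (O = (12 + 42) + 1 = 54 + 1 = 55)
O + S = 55 + 63/170 = 9413/170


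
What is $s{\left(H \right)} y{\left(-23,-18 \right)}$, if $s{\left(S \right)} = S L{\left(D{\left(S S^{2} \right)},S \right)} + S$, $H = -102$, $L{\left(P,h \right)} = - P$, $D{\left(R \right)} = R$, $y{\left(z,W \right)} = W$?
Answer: $1948379724$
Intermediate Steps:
$s{\left(S \right)} = S - S^{4}$ ($s{\left(S \right)} = S \left(- S S^{2}\right) + S = S \left(- S^{3}\right) + S = - S^{4} + S = S - S^{4}$)
$s{\left(H \right)} y{\left(-23,-18 \right)} = \left(-102 - \left(-102\right)^{4}\right) \left(-18\right) = \left(-102 - 108243216\right) \left(-18\right) = \left(-108243318\right) \left(-18\right) = 1948379724$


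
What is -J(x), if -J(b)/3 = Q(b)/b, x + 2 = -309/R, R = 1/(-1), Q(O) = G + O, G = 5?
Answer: 936/307 ≈ 3.0489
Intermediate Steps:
Q(O) = 5 + O
R = -1
x = 307 (x = -2 - 309/(-1) = -2 - 309*(-1) = -2 + 309 = 307)
J(b) = -3*(5 + b)/b
-J(x) = -(-3 - 15/307) = -1*(-936/307) = 936/307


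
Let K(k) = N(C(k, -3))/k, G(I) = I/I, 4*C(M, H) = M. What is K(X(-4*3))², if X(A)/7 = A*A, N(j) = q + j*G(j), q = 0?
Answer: 1/16 ≈ 0.062500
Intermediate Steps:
C(M, H) = M/4
G(I) = 1
N(j) = j (N(j) = 0 + j*1 = 0 + j = j)
X(A) = 7*A² (X(A) = 7*(A*A) = 7*A²)
K(k) = ¼ (K(k) = (k/4)/k = ¼)
K(X(-4*3))² = (¼)² = 1/16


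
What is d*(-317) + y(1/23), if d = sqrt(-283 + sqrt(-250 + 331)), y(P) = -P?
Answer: -1/23 - 317*I*sqrt(274) ≈ -0.043478 - 5247.3*I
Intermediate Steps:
d = I*sqrt(274) (d = sqrt(-283 + sqrt(81)) = sqrt(-283 + 9) = sqrt(-274) = I*sqrt(274) ≈ 16.553*I)
d*(-317) + y(1/23) = (I*sqrt(274))*(-317) - 1/23 = -317*I*sqrt(274) - 1*1/23 = -317*I*sqrt(274) - 1/23 = -1/23 - 317*I*sqrt(274)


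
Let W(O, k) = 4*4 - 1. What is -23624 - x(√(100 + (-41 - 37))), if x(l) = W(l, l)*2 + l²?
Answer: -23676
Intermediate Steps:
W(O, k) = 15 (W(O, k) = 16 - 1 = 15)
x(l) = 30 + l² (x(l) = 15*2 + l² = 30 + l²)
-23624 - x(√(100 + (-41 - 37))) = -23624 - (30 + (√(100 + (-41 - 37)))²) = -23624 - (30 + (√(100 - 78))²) = -23624 - (30 + (√22)²) = -23624 - (30 + 22) = -23624 - 1*52 = -23624 - 52 = -23676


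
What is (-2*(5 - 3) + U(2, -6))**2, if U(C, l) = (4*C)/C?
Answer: 0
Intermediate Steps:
U(C, l) = 4
(-2*(5 - 3) + U(2, -6))**2 = (-2*(5 - 3) + 4)**2 = (-2*2 + 4)**2 = (-4 + 4)**2 = 0**2 = 0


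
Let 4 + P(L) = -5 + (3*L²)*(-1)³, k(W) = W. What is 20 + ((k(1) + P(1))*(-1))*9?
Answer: 119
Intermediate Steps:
P(L) = -9 - 3*L² (P(L) = -4 + (-5 + (3*L²)*(-1)³) = -4 + (-5 + (3*L²)*(-1)) = -4 + (-5 - 3*L²) = -9 - 3*L²)
20 + ((k(1) + P(1))*(-1))*9 = 20 + ((1 + (-9 - 3*1²))*(-1))*9 = 20 + ((1 + (-9 - 3*1))*(-1))*9 = 20 + ((1 + (-9 - 3))*(-1))*9 = 20 + ((1 - 12)*(-1))*9 = 20 - 11*(-1)*9 = 20 + 11*9 = 20 + 99 = 119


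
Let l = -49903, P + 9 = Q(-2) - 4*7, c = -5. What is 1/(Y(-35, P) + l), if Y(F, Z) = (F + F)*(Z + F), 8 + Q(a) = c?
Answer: -1/43953 ≈ -2.2752e-5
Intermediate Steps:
Q(a) = -13 (Q(a) = -8 - 5 = -13)
P = -50 (P = -9 + (-13 - 4*7) = -9 + (-13 - 28) = -9 - 41 = -50)
Y(F, Z) = 2*F*(F + Z) (Y(F, Z) = (2*F)*(F + Z) = 2*F*(F + Z))
1/(Y(-35, P) + l) = 1/(2*(-35)*(-35 - 50) - 49903) = 1/(2*(-35)*(-85) - 49903) = 1/(5950 - 49903) = 1/(-43953) = -1/43953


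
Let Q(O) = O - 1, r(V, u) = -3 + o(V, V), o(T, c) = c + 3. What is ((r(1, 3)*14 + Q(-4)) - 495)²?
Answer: 236196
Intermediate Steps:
o(T, c) = 3 + c
r(V, u) = V (r(V, u) = -3 + (3 + V) = V)
Q(O) = -1 + O
((r(1, 3)*14 + Q(-4)) - 495)² = ((1*14 + (-1 - 4)) - 495)² = ((14 - 5) - 495)² = (9 - 495)² = (-486)² = 236196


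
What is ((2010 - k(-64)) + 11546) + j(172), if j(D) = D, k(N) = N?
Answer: 13792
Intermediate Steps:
((2010 - k(-64)) + 11546) + j(172) = ((2010 - 1*(-64)) + 11546) + 172 = ((2010 + 64) + 11546) + 172 = (2074 + 11546) + 172 = 13620 + 172 = 13792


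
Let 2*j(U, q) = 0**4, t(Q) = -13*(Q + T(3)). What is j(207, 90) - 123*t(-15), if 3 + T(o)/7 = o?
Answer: -23985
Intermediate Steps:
T(o) = -21 + 7*o
t(Q) = -13*Q (t(Q) = -13*(Q + (-21 + 7*3)) = -13*(Q + (-21 + 21)) = -13*(Q + 0) = -13*Q)
j(U, q) = 0 (j(U, q) = (1/2)*0**4 = (1/2)*0 = 0)
j(207, 90) - 123*t(-15) = 0 - 123*(-13*(-15)) = 0 - 123*195 = 0 - 1*23985 = 0 - 23985 = -23985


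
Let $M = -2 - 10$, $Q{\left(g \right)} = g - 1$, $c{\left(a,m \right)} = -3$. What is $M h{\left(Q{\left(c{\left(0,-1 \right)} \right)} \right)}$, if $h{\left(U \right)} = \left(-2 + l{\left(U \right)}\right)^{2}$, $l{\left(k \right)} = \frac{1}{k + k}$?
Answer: $- \frac{867}{16} \approx -54.188$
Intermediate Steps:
$l{\left(k \right)} = \frac{1}{2 k}$
$Q{\left(g \right)} = -1 + g$
$M = -12$ ($M = -2 - 10 = -12$)
$h{\left(U \right)} = \left(-2 + \frac{1}{2 U}\right)^{2}$
$M h{\left(Q{\left(c{\left(0,-1 \right)} \right)} \right)} = - 12 \frac{\left(-1 + 4 \left(-1 - 3\right)\right)^{2}}{4 \left(-1 - 3\right)^{2}} = - 12 \frac{\left(-1 + 4 \left(-4\right)\right)^{2}}{4 \cdot 16} = - 12 \cdot \frac{1}{4} \cdot \frac{1}{16} \left(-1 - 16\right)^{2} = - 12 \cdot \frac{1}{4} \cdot \frac{1}{16} \left(-17\right)^{2} = - 12 \cdot \frac{1}{4} \cdot \frac{1}{16} \cdot 289 = \left(-12\right) \frac{289}{64} = - \frac{867}{16}$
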